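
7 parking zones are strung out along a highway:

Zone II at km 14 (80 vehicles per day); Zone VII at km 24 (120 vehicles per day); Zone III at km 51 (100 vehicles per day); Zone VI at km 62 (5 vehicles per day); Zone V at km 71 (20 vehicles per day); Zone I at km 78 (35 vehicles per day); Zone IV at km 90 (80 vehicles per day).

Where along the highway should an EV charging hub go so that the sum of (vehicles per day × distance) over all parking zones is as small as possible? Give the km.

x = 51

For a sum of weighted absolute distances on a line, the optimum is the weighted median (not the mean). Total weight W = 440; half-weight = 220.
Sort by position and accumulate weight:
  km 14 (Zone II, w=80) → cum 80
  km 24 (Zone VII, w=120) → cum 200
  km 51 (Zone III, w=100) → cum 300  ≥ 220 → median here
  km 62 (Zone VI, w=5) → cum 305
  km 71 (Zone V, w=20) → cum 325
  km 78 (Zone I, w=35) → cum 360
  km 90 (Zone IV, w=80) → cum 440
Optimal location: km 51.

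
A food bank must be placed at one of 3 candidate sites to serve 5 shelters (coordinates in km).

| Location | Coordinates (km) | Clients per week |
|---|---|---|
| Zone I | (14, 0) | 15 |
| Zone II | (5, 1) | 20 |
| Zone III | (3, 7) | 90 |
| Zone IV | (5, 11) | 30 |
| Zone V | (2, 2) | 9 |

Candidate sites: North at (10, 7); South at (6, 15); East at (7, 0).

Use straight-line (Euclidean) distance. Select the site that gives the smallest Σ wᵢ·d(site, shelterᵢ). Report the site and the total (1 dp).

North, total 1184.1 km

Total weighted distance at each candidate:
  North (10, 7): total = 1184.1
  South (6, 15): total = 1550.8
  East (7, 0): total = 1259.2
Minimum is at North with total 1184.1 km.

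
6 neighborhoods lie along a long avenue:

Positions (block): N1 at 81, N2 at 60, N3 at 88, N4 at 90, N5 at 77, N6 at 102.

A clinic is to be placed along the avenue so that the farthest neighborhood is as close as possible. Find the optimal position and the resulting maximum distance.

The 1-center on a line is the midpoint of the two extreme points: leftmost at 60, rightmost at 102.
Optimal location = (60 + 102)/2 = 81; maximum distance = (102 − 60)/2 = 21.

location 81, max distance 21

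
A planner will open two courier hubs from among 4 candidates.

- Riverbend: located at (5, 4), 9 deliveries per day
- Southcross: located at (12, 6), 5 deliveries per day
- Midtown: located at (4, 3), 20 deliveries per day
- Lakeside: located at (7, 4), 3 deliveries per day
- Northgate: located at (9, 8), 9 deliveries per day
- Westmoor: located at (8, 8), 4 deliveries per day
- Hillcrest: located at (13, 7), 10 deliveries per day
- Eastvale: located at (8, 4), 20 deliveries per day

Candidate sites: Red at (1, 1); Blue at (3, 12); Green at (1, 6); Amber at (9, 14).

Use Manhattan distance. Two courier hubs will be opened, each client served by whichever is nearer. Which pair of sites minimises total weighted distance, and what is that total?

Evaluate every pair (each demand assigned to the nearer of the two):
  {Green, Amber}: total = 625
  {Red, Amber}: total = 637
  {Red, Green}: total = 669
  {Blue, Green}: total = 689
  {Red, Blue}: total = 741
  {Blue, Amber}: total = 793
Best pair: {Green, Amber} with total 625.

{Green, Amber}, total 625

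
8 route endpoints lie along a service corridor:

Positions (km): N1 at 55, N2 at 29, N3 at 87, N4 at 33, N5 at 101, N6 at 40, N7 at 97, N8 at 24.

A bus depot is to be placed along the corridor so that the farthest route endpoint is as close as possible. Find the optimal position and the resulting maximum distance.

The 1-center on a line is the midpoint of the two extreme points: leftmost at 24, rightmost at 101.
Optimal location = (24 + 101)/2 = 62.5; maximum distance = (101 − 24)/2 = 38.5.

location 62.5, max distance 38.5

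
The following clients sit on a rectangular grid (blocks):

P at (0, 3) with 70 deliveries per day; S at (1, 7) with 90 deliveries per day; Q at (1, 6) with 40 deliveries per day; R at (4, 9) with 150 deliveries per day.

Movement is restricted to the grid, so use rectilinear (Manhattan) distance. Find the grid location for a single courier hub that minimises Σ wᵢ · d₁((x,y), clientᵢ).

(1, 7)

Manhattan distance separates: Σwᵢ(|x−xᵢ|+|y−yᵢ|) = Σwᵢ|x−xᵢ| + Σwᵢ|y−yᵢ|, so x and y are optimised independently as 1-D weighted medians.
Total weight W = 350; half = 175.
x-coordinate, sorted with cumulative weight:
  x=0 (P, w=70) cum 70
  x=1 (S, w=90) cum 160
  x=1 (Q, w=40) cum 200  ← median
  x=4 (R, w=150) cum 350
⇒ x* = 1
y-coordinate, sorted with cumulative weight:
  y=3 (P, w=70) cum 70
  y=6 (Q, w=40) cum 110
  y=7 (S, w=90) cum 200  ← median
  y=9 (R, w=150) cum 350
⇒ y* = 7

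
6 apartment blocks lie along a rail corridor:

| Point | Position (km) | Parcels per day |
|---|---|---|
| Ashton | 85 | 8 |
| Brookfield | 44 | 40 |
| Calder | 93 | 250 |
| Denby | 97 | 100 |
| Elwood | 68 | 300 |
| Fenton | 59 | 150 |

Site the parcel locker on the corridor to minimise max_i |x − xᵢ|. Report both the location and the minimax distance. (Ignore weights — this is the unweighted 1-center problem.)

location 70.5, max distance 26.5

The 1-center on a line is the midpoint of the two extreme points: leftmost at 44, rightmost at 97.
Optimal location = (44 + 97)/2 = 70.5; maximum distance = (97 − 44)/2 = 26.5.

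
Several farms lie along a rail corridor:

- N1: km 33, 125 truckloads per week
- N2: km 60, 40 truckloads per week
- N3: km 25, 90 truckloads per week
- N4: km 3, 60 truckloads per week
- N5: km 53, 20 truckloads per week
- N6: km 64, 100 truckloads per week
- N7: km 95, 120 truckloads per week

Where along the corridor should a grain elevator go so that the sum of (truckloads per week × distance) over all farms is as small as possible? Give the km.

x = 53

For a sum of weighted absolute distances on a line, the optimum is the weighted median (not the mean). Total weight W = 555; half-weight = 277.5.
Sort by position and accumulate weight:
  km 3 (N4, w=60) → cum 60
  km 25 (N3, w=90) → cum 150
  km 33 (N1, w=125) → cum 275
  km 53 (N5, w=20) → cum 295  ≥ 277.5 → median here
  km 60 (N2, w=40) → cum 335
  km 64 (N6, w=100) → cum 435
  km 95 (N7, w=120) → cum 555
Optimal location: km 53.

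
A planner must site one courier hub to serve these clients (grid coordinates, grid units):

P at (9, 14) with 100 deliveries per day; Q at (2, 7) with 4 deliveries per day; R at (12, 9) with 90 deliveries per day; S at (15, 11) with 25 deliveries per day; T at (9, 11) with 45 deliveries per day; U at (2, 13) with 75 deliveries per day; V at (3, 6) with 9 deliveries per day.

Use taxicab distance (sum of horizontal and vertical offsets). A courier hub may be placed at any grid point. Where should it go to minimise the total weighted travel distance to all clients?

(9, 13)

Manhattan distance separates: Σwᵢ(|x−xᵢ|+|y−yᵢ|) = Σwᵢ|x−xᵢ| + Σwᵢ|y−yᵢ|, so x and y are optimised independently as 1-D weighted medians.
Total weight W = 348; half = 174.
x-coordinate, sorted with cumulative weight:
  x=2 (Q, w=4) cum 4
  x=2 (U, w=75) cum 79
  x=3 (V, w=9) cum 88
  x=9 (P, w=100) cum 188  ← median
  x=9 (T, w=45) cum 233
  x=12 (R, w=90) cum 323
  x=15 (S, w=25) cum 348
⇒ x* = 9
y-coordinate, sorted with cumulative weight:
  y=6 (V, w=9) cum 9
  y=7 (Q, w=4) cum 13
  y=9 (R, w=90) cum 103
  y=11 (S, w=25) cum 128
  y=11 (T, w=45) cum 173
  y=13 (U, w=75) cum 248  ← median
  y=14 (P, w=100) cum 348
⇒ y* = 13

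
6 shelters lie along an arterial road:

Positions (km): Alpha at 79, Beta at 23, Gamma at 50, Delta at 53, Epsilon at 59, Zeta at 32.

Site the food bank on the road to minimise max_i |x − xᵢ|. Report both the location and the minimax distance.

location 51, max distance 28

The 1-center on a line is the midpoint of the two extreme points: leftmost at 23, rightmost at 79.
Optimal location = (23 + 79)/2 = 51; maximum distance = (79 − 23)/2 = 28.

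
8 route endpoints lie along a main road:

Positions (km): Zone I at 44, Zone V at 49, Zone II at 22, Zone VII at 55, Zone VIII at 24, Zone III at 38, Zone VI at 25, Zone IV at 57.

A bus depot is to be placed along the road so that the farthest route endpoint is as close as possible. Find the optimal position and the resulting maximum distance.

The 1-center on a line is the midpoint of the two extreme points: leftmost at 22, rightmost at 57.
Optimal location = (22 + 57)/2 = 39.5; maximum distance = (57 − 22)/2 = 17.5.

location 39.5, max distance 17.5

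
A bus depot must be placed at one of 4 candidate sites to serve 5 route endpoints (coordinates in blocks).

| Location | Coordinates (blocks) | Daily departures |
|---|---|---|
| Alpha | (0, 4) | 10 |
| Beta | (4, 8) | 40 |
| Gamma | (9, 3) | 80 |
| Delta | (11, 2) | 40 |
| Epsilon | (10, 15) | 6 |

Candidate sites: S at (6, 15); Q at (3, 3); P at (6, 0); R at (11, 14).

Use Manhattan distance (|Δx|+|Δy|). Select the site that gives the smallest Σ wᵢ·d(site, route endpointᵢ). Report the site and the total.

Q, total 1234 blocks

Total weighted distance at each candidate:
  S (6, 15): total = 2474
  Q (3, 3): total = 1234
  P (6, 0): total = 1374
  R (11, 14): total = 2262
Minimum is at Q with total 1234 blocks.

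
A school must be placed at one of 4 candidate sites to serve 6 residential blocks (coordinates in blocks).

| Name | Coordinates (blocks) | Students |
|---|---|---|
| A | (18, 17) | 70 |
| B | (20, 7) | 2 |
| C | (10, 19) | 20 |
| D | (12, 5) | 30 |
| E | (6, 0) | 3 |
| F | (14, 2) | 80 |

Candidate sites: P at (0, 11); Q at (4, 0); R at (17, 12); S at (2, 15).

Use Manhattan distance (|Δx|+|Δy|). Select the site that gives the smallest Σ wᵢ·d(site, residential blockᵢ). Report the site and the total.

R, total 2185 blocks

Total weighted distance at each candidate:
  P (0, 11): total = 4519
  Q (4, 0): total = 4072
  R (17, 12): total = 2185
  S (2, 15): total = 4209
Minimum is at R with total 2185 blocks.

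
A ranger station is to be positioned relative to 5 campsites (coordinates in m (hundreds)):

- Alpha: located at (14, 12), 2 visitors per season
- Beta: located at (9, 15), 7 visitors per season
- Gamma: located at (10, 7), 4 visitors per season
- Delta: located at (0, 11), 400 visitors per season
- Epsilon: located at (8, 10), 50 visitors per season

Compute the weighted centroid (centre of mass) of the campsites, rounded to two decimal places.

(1.15, 10.92)

The minimiser of Σwᵢ‖p−pᵢ‖² is the weighted centroid p* = (Σwᵢpᵢ)/(Σwᵢ).
Σwᵢ = 463.
Σwᵢxᵢ = 2·14 + 7·9 + 4·10 + 400·0 + 50·8 = 531.
Σwᵢyᵢ = 2·12 + 7·15 + 4·7 + 400·11 + 50·10 = 5057.
x* = 531/463 = 1.15, y* = 5057/463 = 10.92.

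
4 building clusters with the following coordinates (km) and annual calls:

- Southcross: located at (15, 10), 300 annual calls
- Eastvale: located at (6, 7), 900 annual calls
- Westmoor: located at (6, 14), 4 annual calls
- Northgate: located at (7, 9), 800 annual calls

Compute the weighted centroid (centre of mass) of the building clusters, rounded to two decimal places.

(7.75, 8.26)

The minimiser of Σwᵢ‖p−pᵢ‖² is the weighted centroid p* = (Σwᵢpᵢ)/(Σwᵢ).
Σwᵢ = 2004.
Σwᵢxᵢ = 300·15 + 900·6 + 4·6 + 800·7 = 15524.
Σwᵢyᵢ = 300·10 + 900·7 + 4·14 + 800·9 = 16556.
x* = 15524/2004 = 7.75, y* = 16556/2004 = 8.26.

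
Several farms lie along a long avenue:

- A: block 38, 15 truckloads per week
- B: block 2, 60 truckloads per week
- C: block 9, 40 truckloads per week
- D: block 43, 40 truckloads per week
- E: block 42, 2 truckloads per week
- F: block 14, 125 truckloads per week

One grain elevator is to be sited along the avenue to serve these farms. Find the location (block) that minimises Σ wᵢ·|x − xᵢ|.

x = 14

For a sum of weighted absolute distances on a line, the optimum is the weighted median (not the mean). Total weight W = 282; half-weight = 141.
Sort by position and accumulate weight:
  block 2 (B, w=60) → cum 60
  block 9 (C, w=40) → cum 100
  block 14 (F, w=125) → cum 225  ≥ 141 → median here
  block 38 (A, w=15) → cum 240
  block 42 (E, w=2) → cum 242
  block 43 (D, w=40) → cum 282
Optimal location: block 14.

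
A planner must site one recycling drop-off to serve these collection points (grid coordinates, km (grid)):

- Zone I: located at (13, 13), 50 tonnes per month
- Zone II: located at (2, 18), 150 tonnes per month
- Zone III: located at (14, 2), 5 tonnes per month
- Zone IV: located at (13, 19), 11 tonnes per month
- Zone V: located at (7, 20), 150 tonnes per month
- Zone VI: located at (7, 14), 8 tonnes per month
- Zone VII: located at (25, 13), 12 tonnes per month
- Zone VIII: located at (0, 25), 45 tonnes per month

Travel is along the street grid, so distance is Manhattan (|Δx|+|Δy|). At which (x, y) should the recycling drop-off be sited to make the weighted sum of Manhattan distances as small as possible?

Manhattan distance separates: Σwᵢ(|x−xᵢ|+|y−yᵢ|) = Σwᵢ|x−xᵢ| + Σwᵢ|y−yᵢ|, so x and y are optimised independently as 1-D weighted medians.
Total weight W = 431; half = 215.5.
x-coordinate, sorted with cumulative weight:
  x=0 (Zone VIII, w=45) cum 45
  x=2 (Zone II, w=150) cum 195
  x=7 (Zone V, w=150) cum 345  ← median
  x=7 (Zone VI, w=8) cum 353
  x=13 (Zone I, w=50) cum 403
  x=13 (Zone IV, w=11) cum 414
  x=14 (Zone III, w=5) cum 419
  x=25 (Zone VII, w=12) cum 431
⇒ x* = 7
y-coordinate, sorted with cumulative weight:
  y=2 (Zone III, w=5) cum 5
  y=13 (Zone I, w=50) cum 55
  y=13 (Zone VII, w=12) cum 67
  y=14 (Zone VI, w=8) cum 75
  y=18 (Zone II, w=150) cum 225  ← median
  y=19 (Zone IV, w=11) cum 236
  y=20 (Zone V, w=150) cum 386
  y=25 (Zone VIII, w=45) cum 431
⇒ y* = 18

(7, 18)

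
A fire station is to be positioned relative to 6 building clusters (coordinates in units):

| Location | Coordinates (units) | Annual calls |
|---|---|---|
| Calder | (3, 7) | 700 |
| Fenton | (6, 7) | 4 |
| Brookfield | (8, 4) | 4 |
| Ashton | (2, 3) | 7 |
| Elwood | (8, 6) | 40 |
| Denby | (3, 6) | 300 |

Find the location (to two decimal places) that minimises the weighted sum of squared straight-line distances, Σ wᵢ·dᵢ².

(3.21, 6.64)

The minimiser of Σwᵢ‖p−pᵢ‖² is the weighted centroid p* = (Σwᵢpᵢ)/(Σwᵢ).
Σwᵢ = 1055.
Σwᵢxᵢ = 700·3 + 4·6 + 4·8 + 7·2 + 40·8 + 300·3 = 3390.
Σwᵢyᵢ = 700·7 + 4·7 + 4·4 + 7·3 + 40·6 + 300·6 = 7005.
x* = 3390/1055 = 3.21, y* = 7005/1055 = 6.64.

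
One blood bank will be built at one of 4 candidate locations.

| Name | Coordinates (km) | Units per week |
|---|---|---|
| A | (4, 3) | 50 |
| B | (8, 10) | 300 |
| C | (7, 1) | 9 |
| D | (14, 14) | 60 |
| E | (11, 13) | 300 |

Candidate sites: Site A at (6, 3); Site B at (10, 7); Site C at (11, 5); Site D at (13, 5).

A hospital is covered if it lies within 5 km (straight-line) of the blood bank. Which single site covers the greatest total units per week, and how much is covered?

Coverage radius r = 5 km; a point is covered iff (Δx)²+(Δy)² ≤ 5² = 25.
  Site A (6, 3): covers {A, C} → 59
  Site B (10, 7): covers {B} → 300
  Site C (11, 5): covers {none} → 0
  Site D (13, 5): covers {none} → 0
Maximum coverage at Site B: 300 units per week.

Site B, covering 300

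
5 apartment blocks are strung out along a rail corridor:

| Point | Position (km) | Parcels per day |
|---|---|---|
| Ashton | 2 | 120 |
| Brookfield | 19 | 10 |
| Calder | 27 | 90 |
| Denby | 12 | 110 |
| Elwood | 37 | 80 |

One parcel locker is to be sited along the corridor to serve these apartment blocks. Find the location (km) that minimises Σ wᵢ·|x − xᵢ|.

x = 12

For a sum of weighted absolute distances on a line, the optimum is the weighted median (not the mean). Total weight W = 410; half-weight = 205.
Sort by position and accumulate weight:
  km 2 (Ashton, w=120) → cum 120
  km 12 (Denby, w=110) → cum 230  ≥ 205 → median here
  km 19 (Brookfield, w=10) → cum 240
  km 27 (Calder, w=90) → cum 330
  km 37 (Elwood, w=80) → cum 410
Optimal location: km 12.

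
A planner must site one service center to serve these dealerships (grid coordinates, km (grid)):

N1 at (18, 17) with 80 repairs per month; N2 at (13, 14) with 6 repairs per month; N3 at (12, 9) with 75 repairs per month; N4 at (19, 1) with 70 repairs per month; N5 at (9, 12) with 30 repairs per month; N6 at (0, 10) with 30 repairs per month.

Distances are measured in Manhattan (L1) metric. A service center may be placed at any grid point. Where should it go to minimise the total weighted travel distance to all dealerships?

(18, 10)

Manhattan distance separates: Σwᵢ(|x−xᵢ|+|y−yᵢ|) = Σwᵢ|x−xᵢ| + Σwᵢ|y−yᵢ|, so x and y are optimised independently as 1-D weighted medians.
Total weight W = 291; half = 145.5.
x-coordinate, sorted with cumulative weight:
  x=0 (N6, w=30) cum 30
  x=9 (N5, w=30) cum 60
  x=12 (N3, w=75) cum 135
  x=13 (N2, w=6) cum 141
  x=18 (N1, w=80) cum 221  ← median
  x=19 (N4, w=70) cum 291
⇒ x* = 18
y-coordinate, sorted with cumulative weight:
  y=1 (N4, w=70) cum 70
  y=9 (N3, w=75) cum 145
  y=10 (N6, w=30) cum 175  ← median
  y=12 (N5, w=30) cum 205
  y=14 (N2, w=6) cum 211
  y=17 (N1, w=80) cum 291
⇒ y* = 10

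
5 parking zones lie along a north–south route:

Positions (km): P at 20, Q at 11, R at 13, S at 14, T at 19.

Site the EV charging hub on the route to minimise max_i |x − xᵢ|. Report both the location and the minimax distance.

The 1-center on a line is the midpoint of the two extreme points: leftmost at 11, rightmost at 20.
Optimal location = (11 + 20)/2 = 15.5; maximum distance = (20 − 11)/2 = 4.5.

location 15.5, max distance 4.5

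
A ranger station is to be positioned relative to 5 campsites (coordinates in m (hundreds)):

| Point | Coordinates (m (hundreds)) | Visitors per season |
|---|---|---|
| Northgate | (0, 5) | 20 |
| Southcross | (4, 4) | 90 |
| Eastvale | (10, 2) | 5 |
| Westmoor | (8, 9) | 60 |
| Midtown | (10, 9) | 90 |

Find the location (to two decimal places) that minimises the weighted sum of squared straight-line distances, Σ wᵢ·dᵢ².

The minimiser of Σwᵢ‖p−pᵢ‖² is the weighted centroid p* = (Σwᵢpᵢ)/(Σwᵢ).
Σwᵢ = 265.
Σwᵢxᵢ = 20·0 + 90·4 + 5·10 + 60·8 + 90·10 = 1790.
Σwᵢyᵢ = 20·5 + 90·4 + 5·2 + 60·9 + 90·9 = 1820.
x* = 1790/265 = 6.75, y* = 1820/265 = 6.87.

(6.75, 6.87)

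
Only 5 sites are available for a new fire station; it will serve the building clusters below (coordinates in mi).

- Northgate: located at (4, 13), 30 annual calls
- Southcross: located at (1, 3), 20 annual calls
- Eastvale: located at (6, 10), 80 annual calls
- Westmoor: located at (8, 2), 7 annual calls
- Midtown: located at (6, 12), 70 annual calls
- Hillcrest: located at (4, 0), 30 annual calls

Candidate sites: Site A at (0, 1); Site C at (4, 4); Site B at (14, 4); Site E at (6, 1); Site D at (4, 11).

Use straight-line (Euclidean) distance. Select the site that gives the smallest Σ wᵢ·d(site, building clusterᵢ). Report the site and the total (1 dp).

Total weighted distance at each candidate:
  Site A (0, 1): total = 2346.8
  Site C (4, 4): total = 1567.7
  Site B (14, 4): total = 2623.7
  Site E (6, 1): total = 2045.4
  Site D (4, 11): total = 965.2
Minimum is at Site D with total 965.2 mi.

Site D, total 965.2 mi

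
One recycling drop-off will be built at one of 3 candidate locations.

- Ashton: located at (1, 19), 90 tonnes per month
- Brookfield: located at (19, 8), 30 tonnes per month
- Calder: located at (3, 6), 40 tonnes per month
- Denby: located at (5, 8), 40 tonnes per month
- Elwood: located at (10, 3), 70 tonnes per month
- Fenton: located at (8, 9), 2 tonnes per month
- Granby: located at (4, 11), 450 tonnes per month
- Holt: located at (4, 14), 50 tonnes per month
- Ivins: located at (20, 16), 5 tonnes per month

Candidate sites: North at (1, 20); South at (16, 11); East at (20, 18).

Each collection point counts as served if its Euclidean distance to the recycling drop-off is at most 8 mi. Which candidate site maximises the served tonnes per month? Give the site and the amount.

Coverage radius r = 8 mi; a point is covered iff (Δx)²+(Δy)² ≤ 8² = 64.
  North (1, 20): covers {Ashton, Holt} → 140
  South (16, 11): covers {Brookfield, Ivins} → 35
  East (20, 18): covers {Ivins} → 5
Maximum coverage at North: 140 tonnes per month.

North, covering 140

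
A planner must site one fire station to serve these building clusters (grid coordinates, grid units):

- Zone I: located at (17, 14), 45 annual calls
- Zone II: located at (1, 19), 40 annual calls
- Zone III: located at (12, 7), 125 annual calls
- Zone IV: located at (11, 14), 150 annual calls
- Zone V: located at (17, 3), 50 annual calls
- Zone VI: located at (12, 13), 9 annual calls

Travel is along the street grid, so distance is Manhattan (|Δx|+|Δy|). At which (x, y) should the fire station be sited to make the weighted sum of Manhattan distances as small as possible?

Manhattan distance separates: Σwᵢ(|x−xᵢ|+|y−yᵢ|) = Σwᵢ|x−xᵢ| + Σwᵢ|y−yᵢ|, so x and y are optimised independently as 1-D weighted medians.
Total weight W = 419; half = 209.5.
x-coordinate, sorted with cumulative weight:
  x=1 (Zone II, w=40) cum 40
  x=11 (Zone IV, w=150) cum 190
  x=12 (Zone III, w=125) cum 315  ← median
  x=12 (Zone VI, w=9) cum 324
  x=17 (Zone I, w=45) cum 369
  x=17 (Zone V, w=50) cum 419
⇒ x* = 12
y-coordinate, sorted with cumulative weight:
  y=3 (Zone V, w=50) cum 50
  y=7 (Zone III, w=125) cum 175
  y=13 (Zone VI, w=9) cum 184
  y=14 (Zone I, w=45) cum 229  ← median
  y=14 (Zone IV, w=150) cum 379
  y=19 (Zone II, w=40) cum 419
⇒ y* = 14

(12, 14)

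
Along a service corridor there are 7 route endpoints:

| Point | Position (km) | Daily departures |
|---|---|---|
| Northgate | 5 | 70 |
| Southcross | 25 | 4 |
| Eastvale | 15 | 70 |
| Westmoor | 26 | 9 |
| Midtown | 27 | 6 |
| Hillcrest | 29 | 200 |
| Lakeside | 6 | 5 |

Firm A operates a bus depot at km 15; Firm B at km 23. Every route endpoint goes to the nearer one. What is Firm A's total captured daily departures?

145

The indifferent point is the midpoint (15+23)/2 = 19; route endpoints left of it (closer to Firm A at 15) go to Firm A, those right go to Firm B.
  Northgate at 5 (w=70) → Firm A
  Lakeside at 6 (w=5) → Firm A
  Eastvale at 15 (w=70) → Firm A
  Southcross at 25 (w=4) → Firm B
  Westmoor at 26 (w=9) → Firm B
  Midtown at 27 (w=6) → Firm B
  Hillcrest at 29 (w=200) → Firm B
Firm A captures 145; Firm B captures 219.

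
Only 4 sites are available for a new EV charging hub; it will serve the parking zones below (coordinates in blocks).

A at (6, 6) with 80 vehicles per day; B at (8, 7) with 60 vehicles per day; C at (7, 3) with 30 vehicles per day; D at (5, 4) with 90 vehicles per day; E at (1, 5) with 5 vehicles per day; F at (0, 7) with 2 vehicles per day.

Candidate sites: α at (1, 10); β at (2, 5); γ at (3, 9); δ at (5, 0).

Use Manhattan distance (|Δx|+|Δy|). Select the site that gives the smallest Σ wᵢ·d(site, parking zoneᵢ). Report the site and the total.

β, total 1463 blocks

Total weighted distance at each candidate:
  α (1, 10): total = 2643
  β (2, 5): total = 1463
  γ (3, 9): total = 1870
  δ (5, 0): total = 1739
Minimum is at β with total 1463 blocks.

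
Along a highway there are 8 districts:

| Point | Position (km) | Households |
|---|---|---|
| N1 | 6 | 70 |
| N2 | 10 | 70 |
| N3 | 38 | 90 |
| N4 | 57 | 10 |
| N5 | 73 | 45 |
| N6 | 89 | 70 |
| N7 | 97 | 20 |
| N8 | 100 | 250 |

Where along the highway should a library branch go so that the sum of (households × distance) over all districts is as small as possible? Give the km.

For a sum of weighted absolute distances on a line, the optimum is the weighted median (not the mean). Total weight W = 625; half-weight = 312.5.
Sort by position and accumulate weight:
  km 6 (N1, w=70) → cum 70
  km 10 (N2, w=70) → cum 140
  km 38 (N3, w=90) → cum 230
  km 57 (N4, w=10) → cum 240
  km 73 (N5, w=45) → cum 285
  km 89 (N6, w=70) → cum 355  ≥ 312.5 → median here
  km 97 (N7, w=20) → cum 375
  km 100 (N8, w=250) → cum 625
Optimal location: km 89.

x = 89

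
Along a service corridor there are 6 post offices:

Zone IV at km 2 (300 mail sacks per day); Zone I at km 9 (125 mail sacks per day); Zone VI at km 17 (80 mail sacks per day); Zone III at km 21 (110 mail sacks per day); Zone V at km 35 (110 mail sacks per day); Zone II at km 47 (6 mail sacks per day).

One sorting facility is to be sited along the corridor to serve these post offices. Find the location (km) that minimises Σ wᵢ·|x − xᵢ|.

x = 9

For a sum of weighted absolute distances on a line, the optimum is the weighted median (not the mean). Total weight W = 731; half-weight = 365.5.
Sort by position and accumulate weight:
  km 2 (Zone IV, w=300) → cum 300
  km 9 (Zone I, w=125) → cum 425  ≥ 365.5 → median here
  km 17 (Zone VI, w=80) → cum 505
  km 21 (Zone III, w=110) → cum 615
  km 35 (Zone V, w=110) → cum 725
  km 47 (Zone II, w=6) → cum 731
Optimal location: km 9.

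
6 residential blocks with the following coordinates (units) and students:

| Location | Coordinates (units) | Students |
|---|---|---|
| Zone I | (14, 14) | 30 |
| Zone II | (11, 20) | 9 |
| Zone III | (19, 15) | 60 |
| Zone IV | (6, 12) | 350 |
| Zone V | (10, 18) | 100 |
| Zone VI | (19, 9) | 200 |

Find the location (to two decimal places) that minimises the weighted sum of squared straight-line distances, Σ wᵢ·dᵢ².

(11.43, 12.42)

The minimiser of Σwᵢ‖p−pᵢ‖² is the weighted centroid p* = (Σwᵢpᵢ)/(Σwᵢ).
Σwᵢ = 749.
Σwᵢxᵢ = 30·14 + 9·11 + 60·19 + 350·6 + 100·10 + 200·19 = 8559.
Σwᵢyᵢ = 30·14 + 9·20 + 60·15 + 350·12 + 100·18 + 200·9 = 9300.
x* = 8559/749 = 11.43, y* = 9300/749 = 12.42.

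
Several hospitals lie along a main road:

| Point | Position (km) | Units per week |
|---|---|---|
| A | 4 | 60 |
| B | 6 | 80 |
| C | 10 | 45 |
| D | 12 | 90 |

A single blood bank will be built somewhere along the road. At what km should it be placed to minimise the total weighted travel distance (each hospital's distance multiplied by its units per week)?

x = 6

For a sum of weighted absolute distances on a line, the optimum is the weighted median (not the mean). Total weight W = 275; half-weight = 137.5.
Sort by position and accumulate weight:
  km 4 (A, w=60) → cum 60
  km 6 (B, w=80) → cum 140  ≥ 137.5 → median here
  km 10 (C, w=45) → cum 185
  km 12 (D, w=90) → cum 275
Optimal location: km 6.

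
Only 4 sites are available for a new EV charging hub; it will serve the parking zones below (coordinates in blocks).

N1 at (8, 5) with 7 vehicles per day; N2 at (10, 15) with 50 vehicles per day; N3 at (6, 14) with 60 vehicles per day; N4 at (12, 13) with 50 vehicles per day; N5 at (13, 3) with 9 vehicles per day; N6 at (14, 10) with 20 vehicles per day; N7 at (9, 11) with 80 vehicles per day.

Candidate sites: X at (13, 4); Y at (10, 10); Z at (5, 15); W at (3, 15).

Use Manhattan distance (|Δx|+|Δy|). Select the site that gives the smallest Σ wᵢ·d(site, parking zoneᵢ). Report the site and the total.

Total weighted distance at each candidate:
  X (13, 4): total = 3291
  Y (10, 10): total = 1359
  Z (5, 15): total = 2011
  W (3, 15): total = 2563
Minimum is at Y with total 1359 blocks.

Y, total 1359 blocks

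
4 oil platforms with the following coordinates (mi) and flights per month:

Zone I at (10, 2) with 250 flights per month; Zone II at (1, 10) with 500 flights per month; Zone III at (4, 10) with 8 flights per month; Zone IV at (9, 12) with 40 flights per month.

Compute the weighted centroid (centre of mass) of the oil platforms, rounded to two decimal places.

(4.25, 7.59)

The minimiser of Σwᵢ‖p−pᵢ‖² is the weighted centroid p* = (Σwᵢpᵢ)/(Σwᵢ).
Σwᵢ = 798.
Σwᵢxᵢ = 250·10 + 500·1 + 8·4 + 40·9 = 3392.
Σwᵢyᵢ = 250·2 + 500·10 + 8·10 + 40·12 = 6060.
x* = 3392/798 = 4.25, y* = 6060/798 = 7.59.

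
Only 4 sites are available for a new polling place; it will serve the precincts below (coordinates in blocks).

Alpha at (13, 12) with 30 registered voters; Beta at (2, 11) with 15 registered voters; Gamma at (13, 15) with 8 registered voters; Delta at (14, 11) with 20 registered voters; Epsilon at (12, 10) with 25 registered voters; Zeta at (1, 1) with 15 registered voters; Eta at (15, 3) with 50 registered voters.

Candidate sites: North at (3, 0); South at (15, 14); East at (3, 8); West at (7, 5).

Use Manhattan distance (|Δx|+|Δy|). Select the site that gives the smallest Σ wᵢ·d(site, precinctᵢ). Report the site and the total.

South, total 1594 blocks

Total weighted distance at each candidate:
  North (3, 0): total = 2750
  South (15, 14): total = 1594
  East (3, 8): total = 2156
  West (7, 5): total = 1843
Minimum is at South with total 1594 blocks.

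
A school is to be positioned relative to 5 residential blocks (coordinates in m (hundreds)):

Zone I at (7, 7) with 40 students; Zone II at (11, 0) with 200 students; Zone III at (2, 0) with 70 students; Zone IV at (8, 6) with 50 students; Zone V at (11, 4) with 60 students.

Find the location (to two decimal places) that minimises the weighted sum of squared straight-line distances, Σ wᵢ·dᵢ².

The minimiser of Σwᵢ‖p−pᵢ‖² is the weighted centroid p* = (Σwᵢpᵢ)/(Σwᵢ).
Σwᵢ = 420.
Σwᵢxᵢ = 40·7 + 200·11 + 70·2 + 50·8 + 60·11 = 3680.
Σwᵢyᵢ = 40·7 + 200·0 + 70·0 + 50·6 + 60·4 = 820.
x* = 3680/420 = 8.76, y* = 820/420 = 1.95.

(8.76, 1.95)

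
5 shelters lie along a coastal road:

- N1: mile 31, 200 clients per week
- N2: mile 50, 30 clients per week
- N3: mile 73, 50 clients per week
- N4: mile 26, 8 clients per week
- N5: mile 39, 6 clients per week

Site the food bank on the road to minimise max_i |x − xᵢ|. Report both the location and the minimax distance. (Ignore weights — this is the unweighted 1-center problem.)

The 1-center on a line is the midpoint of the two extreme points: leftmost at 26, rightmost at 73.
Optimal location = (26 + 73)/2 = 49.5; maximum distance = (73 − 26)/2 = 23.5.

location 49.5, max distance 23.5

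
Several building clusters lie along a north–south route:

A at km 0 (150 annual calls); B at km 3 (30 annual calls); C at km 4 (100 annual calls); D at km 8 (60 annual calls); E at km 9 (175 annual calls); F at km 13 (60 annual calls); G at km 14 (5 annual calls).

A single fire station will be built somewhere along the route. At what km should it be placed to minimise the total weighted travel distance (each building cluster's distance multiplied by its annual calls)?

For a sum of weighted absolute distances on a line, the optimum is the weighted median (not the mean). Total weight W = 580; half-weight = 290.
Sort by position and accumulate weight:
  km 0 (A, w=150) → cum 150
  km 3 (B, w=30) → cum 180
  km 4 (C, w=100) → cum 280
  km 8 (D, w=60) → cum 340  ≥ 290 → median here
  km 9 (E, w=175) → cum 515
  km 13 (F, w=60) → cum 575
  km 14 (G, w=5) → cum 580
Optimal location: km 8.

x = 8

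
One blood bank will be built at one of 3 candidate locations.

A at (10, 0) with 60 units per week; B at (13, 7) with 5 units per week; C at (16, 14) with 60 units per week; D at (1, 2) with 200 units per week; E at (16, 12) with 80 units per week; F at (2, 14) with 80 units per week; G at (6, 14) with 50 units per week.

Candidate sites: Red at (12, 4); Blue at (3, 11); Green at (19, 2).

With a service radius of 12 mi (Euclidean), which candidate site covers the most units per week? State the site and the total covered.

Coverage radius r = 12 mi; a point is covered iff (Δx)²+(Δy)² ≤ 12² = 144.
  Red (12, 4): covers {A, B, C, D, E, G} → 455
  Blue (3, 11): covers {B, D, F, G} → 335
  Green (19, 2): covers {A, B, E} → 145
Maximum coverage at Red: 455 units per week.

Red, covering 455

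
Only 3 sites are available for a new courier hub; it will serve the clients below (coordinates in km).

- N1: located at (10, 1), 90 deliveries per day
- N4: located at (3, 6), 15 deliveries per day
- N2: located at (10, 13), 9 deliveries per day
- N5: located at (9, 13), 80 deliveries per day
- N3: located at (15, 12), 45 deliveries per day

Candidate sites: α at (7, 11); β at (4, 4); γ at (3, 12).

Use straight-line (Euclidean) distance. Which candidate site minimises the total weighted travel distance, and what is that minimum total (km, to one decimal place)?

α, total 1657.2 km

Total weighted distance at each candidate:
  α (7, 11): total = 1657.2
  β (4, 4): total = 2170.3
  γ (3, 12): total = 2353.7
Minimum is at α with total 1657.2 km.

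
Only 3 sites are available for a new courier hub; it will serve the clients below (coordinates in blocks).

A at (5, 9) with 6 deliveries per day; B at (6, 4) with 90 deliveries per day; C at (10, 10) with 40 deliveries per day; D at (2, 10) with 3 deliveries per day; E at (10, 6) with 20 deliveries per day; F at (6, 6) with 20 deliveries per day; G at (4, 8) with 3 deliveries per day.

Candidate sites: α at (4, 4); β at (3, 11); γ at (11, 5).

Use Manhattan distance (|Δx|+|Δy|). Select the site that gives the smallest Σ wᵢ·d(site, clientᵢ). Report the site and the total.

Total weighted distance at each candidate:
  α (4, 4): total = 972
  β (3, 11): total = 1662
  γ (11, 5): total = 1072
Minimum is at α with total 972 blocks.

α, total 972 blocks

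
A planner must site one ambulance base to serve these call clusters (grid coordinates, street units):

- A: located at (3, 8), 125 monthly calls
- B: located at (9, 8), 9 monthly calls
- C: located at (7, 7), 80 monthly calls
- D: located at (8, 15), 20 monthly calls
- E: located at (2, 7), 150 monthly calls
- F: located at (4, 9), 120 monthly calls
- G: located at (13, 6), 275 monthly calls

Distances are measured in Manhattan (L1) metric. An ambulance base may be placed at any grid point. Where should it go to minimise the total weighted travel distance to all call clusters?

(4, 7)

Manhattan distance separates: Σwᵢ(|x−xᵢ|+|y−yᵢ|) = Σwᵢ|x−xᵢ| + Σwᵢ|y−yᵢ|, so x and y are optimised independently as 1-D weighted medians.
Total weight W = 779; half = 389.5.
x-coordinate, sorted with cumulative weight:
  x=2 (E, w=150) cum 150
  x=3 (A, w=125) cum 275
  x=4 (F, w=120) cum 395  ← median
  x=7 (C, w=80) cum 475
  x=8 (D, w=20) cum 495
  x=9 (B, w=9) cum 504
  x=13 (G, w=275) cum 779
⇒ x* = 4
y-coordinate, sorted with cumulative weight:
  y=6 (G, w=275) cum 275
  y=7 (C, w=80) cum 355
  y=7 (E, w=150) cum 505  ← median
  y=8 (A, w=125) cum 630
  y=8 (B, w=9) cum 639
  y=9 (F, w=120) cum 759
  y=15 (D, w=20) cum 779
⇒ y* = 7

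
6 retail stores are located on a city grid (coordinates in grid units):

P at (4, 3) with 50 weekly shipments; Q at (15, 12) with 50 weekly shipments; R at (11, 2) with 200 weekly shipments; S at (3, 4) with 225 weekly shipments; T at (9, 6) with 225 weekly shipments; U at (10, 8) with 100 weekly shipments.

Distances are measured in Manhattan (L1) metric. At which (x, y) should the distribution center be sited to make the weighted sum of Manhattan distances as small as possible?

(9, 4)

Manhattan distance separates: Σwᵢ(|x−xᵢ|+|y−yᵢ|) = Σwᵢ|x−xᵢ| + Σwᵢ|y−yᵢ|, so x and y are optimised independently as 1-D weighted medians.
Total weight W = 850; half = 425.
x-coordinate, sorted with cumulative weight:
  x=3 (S, w=225) cum 225
  x=4 (P, w=50) cum 275
  x=9 (T, w=225) cum 500  ← median
  x=10 (U, w=100) cum 600
  x=11 (R, w=200) cum 800
  x=15 (Q, w=50) cum 850
⇒ x* = 9
y-coordinate, sorted with cumulative weight:
  y=2 (R, w=200) cum 200
  y=3 (P, w=50) cum 250
  y=4 (S, w=225) cum 475  ← median
  y=6 (T, w=225) cum 700
  y=8 (U, w=100) cum 800
  y=12 (Q, w=50) cum 850
⇒ y* = 4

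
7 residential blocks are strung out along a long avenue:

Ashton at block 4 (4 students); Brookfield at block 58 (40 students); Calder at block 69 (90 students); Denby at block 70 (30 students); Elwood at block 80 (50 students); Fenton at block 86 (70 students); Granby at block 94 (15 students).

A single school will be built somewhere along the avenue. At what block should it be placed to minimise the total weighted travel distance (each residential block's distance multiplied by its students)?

x = 70

For a sum of weighted absolute distances on a line, the optimum is the weighted median (not the mean). Total weight W = 299; half-weight = 149.5.
Sort by position and accumulate weight:
  block 4 (Ashton, w=4) → cum 4
  block 58 (Brookfield, w=40) → cum 44
  block 69 (Calder, w=90) → cum 134
  block 70 (Denby, w=30) → cum 164  ≥ 149.5 → median here
  block 80 (Elwood, w=50) → cum 214
  block 86 (Fenton, w=70) → cum 284
  block 94 (Granby, w=15) → cum 299
Optimal location: block 70.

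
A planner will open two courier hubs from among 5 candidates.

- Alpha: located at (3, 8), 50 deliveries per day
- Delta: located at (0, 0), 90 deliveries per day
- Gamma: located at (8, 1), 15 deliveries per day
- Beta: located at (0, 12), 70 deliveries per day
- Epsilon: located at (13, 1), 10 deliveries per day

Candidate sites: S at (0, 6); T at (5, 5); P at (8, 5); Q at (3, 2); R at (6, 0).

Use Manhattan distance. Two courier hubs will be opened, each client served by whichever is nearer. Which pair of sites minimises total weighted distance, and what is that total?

{S, Q}, total 1320

Evaluate every pair (each demand assigned to the nearer of the two):
  {S, Q}: total = 1320
  {S, R}: total = 1335
  {S, P}: total = 1360
  {S, T}: total = 1435
  {T, Q}: total = 1740
  {T, R}: total = 1755
  {Q, R}: total = 1785
  {P, Q}: total = 1810
  {P, R}: total = 2115
  {T, P}: total = 2140
Best pair: {S, Q} with total 1320.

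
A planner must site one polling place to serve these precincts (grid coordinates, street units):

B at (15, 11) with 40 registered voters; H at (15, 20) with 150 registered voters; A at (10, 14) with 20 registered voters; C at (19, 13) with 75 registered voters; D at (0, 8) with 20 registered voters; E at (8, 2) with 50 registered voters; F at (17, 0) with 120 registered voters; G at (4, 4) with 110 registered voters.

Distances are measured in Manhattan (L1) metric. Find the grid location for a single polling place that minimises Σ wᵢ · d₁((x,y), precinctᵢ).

(15, 8)

Manhattan distance separates: Σwᵢ(|x−xᵢ|+|y−yᵢ|) = Σwᵢ|x−xᵢ| + Σwᵢ|y−yᵢ|, so x and y are optimised independently as 1-D weighted medians.
Total weight W = 585; half = 292.5.
x-coordinate, sorted with cumulative weight:
  x=0 (D, w=20) cum 20
  x=4 (G, w=110) cum 130
  x=8 (E, w=50) cum 180
  x=10 (A, w=20) cum 200
  x=15 (B, w=40) cum 240
  x=15 (H, w=150) cum 390  ← median
  x=17 (F, w=120) cum 510
  x=19 (C, w=75) cum 585
⇒ x* = 15
y-coordinate, sorted with cumulative weight:
  y=0 (F, w=120) cum 120
  y=2 (E, w=50) cum 170
  y=4 (G, w=110) cum 280
  y=8 (D, w=20) cum 300  ← median
  y=11 (B, w=40) cum 340
  y=13 (C, w=75) cum 415
  y=14 (A, w=20) cum 435
  y=20 (H, w=150) cum 585
⇒ y* = 8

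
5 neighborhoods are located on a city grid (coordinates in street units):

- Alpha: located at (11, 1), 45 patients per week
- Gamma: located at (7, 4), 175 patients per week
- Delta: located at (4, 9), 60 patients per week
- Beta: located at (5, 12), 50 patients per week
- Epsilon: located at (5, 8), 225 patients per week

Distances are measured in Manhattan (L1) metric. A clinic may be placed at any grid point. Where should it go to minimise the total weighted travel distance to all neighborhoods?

Manhattan distance separates: Σwᵢ(|x−xᵢ|+|y−yᵢ|) = Σwᵢ|x−xᵢ| + Σwᵢ|y−yᵢ|, so x and y are optimised independently as 1-D weighted medians.
Total weight W = 555; half = 277.5.
x-coordinate, sorted with cumulative weight:
  x=4 (Delta, w=60) cum 60
  x=5 (Beta, w=50) cum 110
  x=5 (Epsilon, w=225) cum 335  ← median
  x=7 (Gamma, w=175) cum 510
  x=11 (Alpha, w=45) cum 555
⇒ x* = 5
y-coordinate, sorted with cumulative weight:
  y=1 (Alpha, w=45) cum 45
  y=4 (Gamma, w=175) cum 220
  y=8 (Epsilon, w=225) cum 445  ← median
  y=9 (Delta, w=60) cum 505
  y=12 (Beta, w=50) cum 555
⇒ y* = 8

(5, 8)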